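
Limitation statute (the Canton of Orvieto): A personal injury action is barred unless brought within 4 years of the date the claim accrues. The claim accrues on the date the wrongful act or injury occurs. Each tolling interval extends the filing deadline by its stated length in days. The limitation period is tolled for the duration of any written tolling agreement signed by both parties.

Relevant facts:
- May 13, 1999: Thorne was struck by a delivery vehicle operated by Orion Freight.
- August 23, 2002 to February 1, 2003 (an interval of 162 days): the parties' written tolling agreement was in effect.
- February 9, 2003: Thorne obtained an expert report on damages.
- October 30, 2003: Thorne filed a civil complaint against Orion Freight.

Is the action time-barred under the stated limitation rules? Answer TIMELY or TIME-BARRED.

TIME-BARRED

The claim accrued on May 13, 1999, when the wrongful act occurred.
4 years from May 13, 1999 is May 13, 2003.
Because the written tolling agreement ran from August 23, 2002 to February 1, 2003, the deadline is extended by 162 days to October 22, 2003.
Nothing else in the chronology tolls or restarts the period.
Filing on October 30, 2003 missed the October 22, 2003 deadline — the action is time-barred.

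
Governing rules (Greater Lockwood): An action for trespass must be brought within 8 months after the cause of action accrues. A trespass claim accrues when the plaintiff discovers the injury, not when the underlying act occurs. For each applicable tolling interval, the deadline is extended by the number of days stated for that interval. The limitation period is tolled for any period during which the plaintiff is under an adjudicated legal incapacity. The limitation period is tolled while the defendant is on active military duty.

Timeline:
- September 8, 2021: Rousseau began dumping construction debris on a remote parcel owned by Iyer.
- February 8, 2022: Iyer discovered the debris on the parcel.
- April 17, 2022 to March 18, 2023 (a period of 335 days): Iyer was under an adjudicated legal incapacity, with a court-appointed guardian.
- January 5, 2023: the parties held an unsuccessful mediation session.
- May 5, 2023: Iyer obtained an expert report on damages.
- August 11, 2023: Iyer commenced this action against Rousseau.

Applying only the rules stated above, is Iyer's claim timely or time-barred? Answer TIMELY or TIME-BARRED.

TIMELY

Accrual is tied to discovery, so the period began on February 8, 2022 rather than on September 8, 2021 when the act occurred.
Adding the 8 months base period to February 8, 2022 gives a deadline of October 8, 2022, before any tolling.
Because the plaintiff's legal incapacity ran from April 17, 2022 to March 18, 2023, the deadline is extended by 335 days to September 8, 2023.
None of the other events listed affects the running of the period under the stated rules.
Iyer filed on August 11, 2023, before the September 8, 2023 deadline, so the action is timely.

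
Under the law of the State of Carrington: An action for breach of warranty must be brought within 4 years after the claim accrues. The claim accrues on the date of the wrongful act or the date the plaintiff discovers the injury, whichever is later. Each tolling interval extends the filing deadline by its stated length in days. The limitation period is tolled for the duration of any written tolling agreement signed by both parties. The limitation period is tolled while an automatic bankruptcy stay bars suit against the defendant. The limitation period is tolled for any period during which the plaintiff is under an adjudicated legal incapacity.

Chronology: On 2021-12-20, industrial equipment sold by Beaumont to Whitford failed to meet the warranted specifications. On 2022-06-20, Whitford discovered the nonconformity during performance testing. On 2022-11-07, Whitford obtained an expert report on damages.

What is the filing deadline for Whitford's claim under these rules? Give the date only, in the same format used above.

2026-06-20

Because discovery on 2022-06-20 post-dates the 2021-12-20 act, accrual under the later-of rule falls on 2022-06-20.
The untolled deadline — 4 years after 2022-06-20 — is 2026-06-20.
Nothing else in the chronology tolls or restarts the period.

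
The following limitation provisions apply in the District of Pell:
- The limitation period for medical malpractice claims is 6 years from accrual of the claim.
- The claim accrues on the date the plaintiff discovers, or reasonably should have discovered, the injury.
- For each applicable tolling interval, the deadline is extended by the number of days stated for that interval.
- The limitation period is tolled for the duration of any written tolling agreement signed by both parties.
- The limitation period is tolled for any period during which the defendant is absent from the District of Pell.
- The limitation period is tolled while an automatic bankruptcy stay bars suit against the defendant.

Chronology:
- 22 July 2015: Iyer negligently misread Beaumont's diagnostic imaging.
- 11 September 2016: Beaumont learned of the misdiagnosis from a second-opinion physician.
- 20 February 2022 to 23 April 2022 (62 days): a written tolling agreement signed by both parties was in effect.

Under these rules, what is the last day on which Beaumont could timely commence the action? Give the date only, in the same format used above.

Accrual is tied to discovery, so the period began on 11 September 2016 rather than on 22 July 2015 when the act occurred.
6 years from 11 September 2016 is 11 September 2022.
Because the written tolling agreement ran from 20 February 2022 to 23 April 2022, the deadline is extended by 62 days to 12 November 2022.

12 November 2022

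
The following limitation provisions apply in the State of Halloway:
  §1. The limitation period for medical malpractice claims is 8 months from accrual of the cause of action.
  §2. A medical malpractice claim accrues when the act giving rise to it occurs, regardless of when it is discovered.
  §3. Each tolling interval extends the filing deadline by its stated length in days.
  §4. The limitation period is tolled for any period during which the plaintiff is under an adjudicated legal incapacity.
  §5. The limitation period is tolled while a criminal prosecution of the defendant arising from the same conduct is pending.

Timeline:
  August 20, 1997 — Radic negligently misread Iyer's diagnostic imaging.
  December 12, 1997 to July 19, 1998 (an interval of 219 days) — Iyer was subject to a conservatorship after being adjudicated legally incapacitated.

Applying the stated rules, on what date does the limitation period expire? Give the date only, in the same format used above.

The cause of action accrued on August 20, 1997, the date of the act.
Adding the 8 months base period to August 20, 1997 gives a deadline of April 20, 1998, before any tolling.
The plaintiff's legal incapacity from December 12, 1997 to July 19, 1998 tolled the period for 219 days, extending the deadline to November 25, 1998.

November 25, 1998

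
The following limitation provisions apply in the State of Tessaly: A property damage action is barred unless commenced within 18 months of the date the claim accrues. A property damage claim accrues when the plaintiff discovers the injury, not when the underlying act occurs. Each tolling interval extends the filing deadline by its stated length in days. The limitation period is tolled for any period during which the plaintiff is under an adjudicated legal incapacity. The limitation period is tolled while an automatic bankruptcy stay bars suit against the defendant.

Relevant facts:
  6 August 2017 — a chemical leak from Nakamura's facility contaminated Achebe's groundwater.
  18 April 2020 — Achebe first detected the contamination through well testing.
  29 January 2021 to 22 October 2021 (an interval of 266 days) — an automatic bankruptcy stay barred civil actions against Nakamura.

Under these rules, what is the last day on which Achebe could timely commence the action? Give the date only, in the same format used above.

Under the discovery rule, the claim accrued on 18 April 2020, when Achebe discovered the injury — not on the 6 August 2017 date of the underlying act.
18 months from 18 April 2020 is 18 October 2021.
The automatic bankruptcy stay from 29 January 2021 to 22 October 2021 tolled the period for 266 days, extending the deadline to 11 July 2022.

11 July 2022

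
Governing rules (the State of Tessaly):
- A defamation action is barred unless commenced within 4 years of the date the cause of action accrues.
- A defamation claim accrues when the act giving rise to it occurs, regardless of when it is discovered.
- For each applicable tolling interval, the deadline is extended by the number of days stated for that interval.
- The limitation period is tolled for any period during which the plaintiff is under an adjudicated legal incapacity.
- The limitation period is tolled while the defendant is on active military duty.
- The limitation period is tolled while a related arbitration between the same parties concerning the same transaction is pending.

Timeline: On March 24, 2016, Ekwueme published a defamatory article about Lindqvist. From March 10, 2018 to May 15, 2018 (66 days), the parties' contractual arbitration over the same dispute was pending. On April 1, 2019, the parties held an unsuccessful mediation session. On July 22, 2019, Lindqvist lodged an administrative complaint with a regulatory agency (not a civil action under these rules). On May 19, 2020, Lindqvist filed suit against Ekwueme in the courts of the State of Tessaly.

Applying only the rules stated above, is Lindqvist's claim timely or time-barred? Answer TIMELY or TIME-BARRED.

The cause of action accrued on March 24, 2016, the date of the act.
The untolled deadline — 4 years after March 24, 2016 — is March 24, 2020.
Because the pending related arbitration ran from March 10, 2018 to May 15, 2018, the deadline is extended by 66 days to May 29, 2020.
Nothing else in the chronology tolls or restarts the period.
Filing on May 19, 2020 beat the May 29, 2020 deadline — the action is timely.

TIMELY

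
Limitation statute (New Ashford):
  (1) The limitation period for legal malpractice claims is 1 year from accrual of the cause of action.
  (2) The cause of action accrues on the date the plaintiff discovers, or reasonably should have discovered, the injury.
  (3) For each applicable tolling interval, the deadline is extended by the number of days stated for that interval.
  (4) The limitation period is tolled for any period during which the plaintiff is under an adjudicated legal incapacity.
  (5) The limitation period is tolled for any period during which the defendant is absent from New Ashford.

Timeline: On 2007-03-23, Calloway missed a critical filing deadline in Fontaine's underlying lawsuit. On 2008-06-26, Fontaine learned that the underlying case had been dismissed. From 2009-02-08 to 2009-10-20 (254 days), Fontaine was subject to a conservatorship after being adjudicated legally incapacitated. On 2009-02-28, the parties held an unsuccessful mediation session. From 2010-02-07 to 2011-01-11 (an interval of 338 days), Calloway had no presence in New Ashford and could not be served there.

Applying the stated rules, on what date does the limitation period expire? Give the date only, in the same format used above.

2011-02-08

Under the discovery rule, the claim accrued on 2008-06-26, when Fontaine discovered the injury — not on the 2007-03-23 date of the underlying act.
1 year from 2008-06-26 is 2009-06-26.
The period was tolled for 254 days by the plaintiff's legal incapacity (2009-02-08 to 2009-10-20), pushing the deadline to 2010-03-07.
Because the defendant's absence from the jurisdiction ran from 2010-02-07 to 2011-01-11, the deadline is extended by 338 days to 2011-02-08.
The other events in the timeline have no effect on the limitation period under the stated rules.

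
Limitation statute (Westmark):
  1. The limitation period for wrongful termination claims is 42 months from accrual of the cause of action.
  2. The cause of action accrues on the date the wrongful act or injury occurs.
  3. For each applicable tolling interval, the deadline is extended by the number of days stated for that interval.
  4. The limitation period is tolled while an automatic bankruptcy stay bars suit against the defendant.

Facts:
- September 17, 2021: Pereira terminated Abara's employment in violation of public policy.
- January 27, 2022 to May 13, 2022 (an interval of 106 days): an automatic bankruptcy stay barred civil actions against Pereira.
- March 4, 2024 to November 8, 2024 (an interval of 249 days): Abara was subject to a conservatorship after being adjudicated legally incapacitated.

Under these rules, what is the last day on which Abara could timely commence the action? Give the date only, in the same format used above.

The claim accrued on September 17, 2021, when the wrongful act occurred.
42 months from September 17, 2021 is March 17, 2025.
Because the automatic bankruptcy stay ran from January 27, 2022 to May 13, 2022, the deadline is extended by 106 days to July 1, 2025.
The plaintiff's legal incapacity from March 4, 2024 to November 8, 2024 does not toll the period, because no stated rule makes the plaintiff's incapacity a tolling event.

July 1, 2025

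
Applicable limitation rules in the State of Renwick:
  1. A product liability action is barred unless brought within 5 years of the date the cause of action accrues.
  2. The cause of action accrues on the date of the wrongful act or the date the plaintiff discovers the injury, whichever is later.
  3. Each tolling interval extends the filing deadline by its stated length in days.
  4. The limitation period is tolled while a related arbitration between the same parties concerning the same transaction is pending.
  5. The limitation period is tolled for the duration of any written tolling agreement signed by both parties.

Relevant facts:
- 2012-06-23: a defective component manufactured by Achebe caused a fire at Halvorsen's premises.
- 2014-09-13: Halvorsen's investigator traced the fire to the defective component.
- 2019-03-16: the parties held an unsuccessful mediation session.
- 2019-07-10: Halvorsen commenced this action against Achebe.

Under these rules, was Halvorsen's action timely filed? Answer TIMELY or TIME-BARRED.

TIMELY

Because discovery on 2014-09-13 post-dates the 2012-06-23 act, accrual under the later-of rule falls on 2014-09-13.
5 years from 2014-09-13 is 2019-09-13.
The other events in the timeline have no effect on the limitation period under the stated rules.
Halvorsen filed on 2019-07-10, before the 2019-09-13 deadline, so the action is timely.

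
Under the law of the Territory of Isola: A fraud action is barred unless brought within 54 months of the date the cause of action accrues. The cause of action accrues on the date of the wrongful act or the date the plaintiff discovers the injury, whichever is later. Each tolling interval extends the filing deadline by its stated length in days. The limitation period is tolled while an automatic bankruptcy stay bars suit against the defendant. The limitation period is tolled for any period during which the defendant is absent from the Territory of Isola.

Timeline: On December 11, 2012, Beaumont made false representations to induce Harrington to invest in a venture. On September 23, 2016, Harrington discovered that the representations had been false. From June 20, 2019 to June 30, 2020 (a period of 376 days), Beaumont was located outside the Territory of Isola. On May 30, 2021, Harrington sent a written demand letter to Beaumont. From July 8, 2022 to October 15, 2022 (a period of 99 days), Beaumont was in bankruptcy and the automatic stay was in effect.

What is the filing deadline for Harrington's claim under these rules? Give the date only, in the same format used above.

The claim accrued on September 23, 2016 — the later of the December 11, 2012 act and the September 23, 2016 discovery.
54 months from September 23, 2016 is March 23, 2021.
The period was tolled for 376 days by the defendant's absence from the jurisdiction (June 20, 2019 to June 30, 2020), pushing the deadline to April 3, 2022.
By the time the automatic bankruptcy stay began on July 8, 2022, the limitation period had already expired on April 3, 2022; that interval cannot revive it.
None of the other events listed affects the running of the period under the stated rules.

April 3, 2022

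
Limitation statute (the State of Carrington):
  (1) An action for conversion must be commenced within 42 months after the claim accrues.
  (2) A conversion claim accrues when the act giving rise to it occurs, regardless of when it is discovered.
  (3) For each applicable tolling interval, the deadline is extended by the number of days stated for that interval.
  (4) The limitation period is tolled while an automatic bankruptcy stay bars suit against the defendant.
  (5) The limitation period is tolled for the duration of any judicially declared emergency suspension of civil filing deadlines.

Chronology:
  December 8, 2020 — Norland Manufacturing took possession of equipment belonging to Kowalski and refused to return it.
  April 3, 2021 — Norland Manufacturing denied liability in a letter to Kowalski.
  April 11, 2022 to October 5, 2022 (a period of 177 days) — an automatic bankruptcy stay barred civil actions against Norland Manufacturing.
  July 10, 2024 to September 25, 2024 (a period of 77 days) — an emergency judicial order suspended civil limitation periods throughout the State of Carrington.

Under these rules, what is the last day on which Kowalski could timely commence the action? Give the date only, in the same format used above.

February 17, 2025

The claim accrued on December 8, 2020, the date of the act.
The untolled deadline — 42 months after December 8, 2020 — is June 8, 2024.
Because the automatic bankruptcy stay ran from April 11, 2022 to October 5, 2022, the deadline is extended by 177 days to December 2, 2024.
The emergency suspension of filing deadlines from July 10, 2024 to September 25, 2024 tolled the period for 77 days, extending the deadline to February 17, 2025.
None of the other events listed affects the running of the period under the stated rules.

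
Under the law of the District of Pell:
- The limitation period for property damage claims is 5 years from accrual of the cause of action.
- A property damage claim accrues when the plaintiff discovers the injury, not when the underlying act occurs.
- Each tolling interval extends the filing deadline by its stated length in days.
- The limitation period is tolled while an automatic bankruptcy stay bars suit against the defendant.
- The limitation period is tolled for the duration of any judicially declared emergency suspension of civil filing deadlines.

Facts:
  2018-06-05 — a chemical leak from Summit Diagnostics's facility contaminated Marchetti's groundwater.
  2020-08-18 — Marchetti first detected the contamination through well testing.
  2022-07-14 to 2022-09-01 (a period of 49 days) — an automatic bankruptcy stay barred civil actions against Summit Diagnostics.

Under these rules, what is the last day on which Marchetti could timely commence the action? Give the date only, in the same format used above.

2025-10-06

Accrual is tied to discovery, so the period began on 2020-08-18 rather than on 2018-06-05 when the act occurred.
Adding the 5 years base period to 2020-08-18 gives a deadline of 2025-08-18, before any tolling.
Because the automatic bankruptcy stay ran from 2022-07-14 to 2022-09-01, the deadline is extended by 49 days to 2025-10-06.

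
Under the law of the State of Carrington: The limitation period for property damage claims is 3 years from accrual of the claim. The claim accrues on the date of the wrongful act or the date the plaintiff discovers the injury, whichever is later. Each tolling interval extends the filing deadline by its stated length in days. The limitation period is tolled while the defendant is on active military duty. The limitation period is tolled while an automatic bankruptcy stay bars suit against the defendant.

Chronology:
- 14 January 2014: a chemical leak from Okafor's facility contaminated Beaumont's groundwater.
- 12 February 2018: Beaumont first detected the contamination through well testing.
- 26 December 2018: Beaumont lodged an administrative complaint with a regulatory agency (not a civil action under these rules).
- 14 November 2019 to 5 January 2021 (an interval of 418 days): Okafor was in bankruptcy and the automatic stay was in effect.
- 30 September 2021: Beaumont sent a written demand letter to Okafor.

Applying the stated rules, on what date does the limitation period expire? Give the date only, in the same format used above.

Because discovery on 12 February 2018 post-dates the 14 January 2014 act, accrual under the later-of rule falls on 12 February 2018.
The untolled deadline — 3 years after 12 February 2018 — is 12 February 2021.
The period was tolled for 418 days by the automatic bankruptcy stay (14 November 2019 to 5 January 2021), pushing the deadline to 6 April 2022.
Nothing else in the chronology tolls or restarts the period.

6 April 2022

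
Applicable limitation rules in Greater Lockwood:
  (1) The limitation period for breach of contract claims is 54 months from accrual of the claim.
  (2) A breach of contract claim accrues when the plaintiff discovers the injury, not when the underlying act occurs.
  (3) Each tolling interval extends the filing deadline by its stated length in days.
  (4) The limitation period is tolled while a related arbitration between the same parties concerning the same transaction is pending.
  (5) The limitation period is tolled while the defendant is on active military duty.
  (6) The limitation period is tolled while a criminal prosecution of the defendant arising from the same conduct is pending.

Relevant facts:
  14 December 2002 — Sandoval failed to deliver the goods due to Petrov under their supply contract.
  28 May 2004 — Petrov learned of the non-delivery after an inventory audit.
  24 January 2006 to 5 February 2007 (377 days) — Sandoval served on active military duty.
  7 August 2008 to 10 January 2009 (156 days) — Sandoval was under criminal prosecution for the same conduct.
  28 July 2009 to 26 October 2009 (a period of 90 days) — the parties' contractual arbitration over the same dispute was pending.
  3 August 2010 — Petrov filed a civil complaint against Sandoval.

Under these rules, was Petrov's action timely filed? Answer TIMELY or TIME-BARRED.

Under the discovery rule, the claim accrued on 28 May 2004, when Petrov discovered the injury — not on the 14 December 2002 date of the underlying act.
54 months from 28 May 2004 is 28 November 2008.
The defendant's active military service from 24 January 2006 to 5 February 2007 tolled the period for 377 days, extending the deadline to 10 December 2009.
The period was tolled for 156 days by the pending criminal prosecution (7 August 2008 to 10 January 2009), pushing the deadline to 15 May 2010.
The period was tolled for 90 days by the pending related arbitration (28 July 2009 to 26 October 2009), pushing the deadline to 13 August 2010.
Filing on 3 August 2010 beat the 13 August 2010 deadline — the action is timely.

TIMELY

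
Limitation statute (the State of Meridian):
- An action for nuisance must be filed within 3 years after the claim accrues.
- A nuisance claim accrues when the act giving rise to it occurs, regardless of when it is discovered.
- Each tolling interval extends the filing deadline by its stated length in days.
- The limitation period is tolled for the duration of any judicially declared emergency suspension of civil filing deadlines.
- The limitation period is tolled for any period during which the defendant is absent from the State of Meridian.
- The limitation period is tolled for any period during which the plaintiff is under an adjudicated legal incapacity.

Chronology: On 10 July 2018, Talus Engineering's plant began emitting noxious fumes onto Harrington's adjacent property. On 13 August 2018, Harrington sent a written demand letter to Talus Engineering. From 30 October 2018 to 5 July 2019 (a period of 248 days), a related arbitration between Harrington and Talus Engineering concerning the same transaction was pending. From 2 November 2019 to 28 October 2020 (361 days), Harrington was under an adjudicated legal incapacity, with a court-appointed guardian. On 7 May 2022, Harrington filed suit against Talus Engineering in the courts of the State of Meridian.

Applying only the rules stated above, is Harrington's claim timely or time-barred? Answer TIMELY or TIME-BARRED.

The claim accrued on 10 July 2018, the date of the act.
Adding the 3 years base period to 10 July 2018 gives a deadline of 10 July 2021, before any tolling.
The period was tolled for 361 days by the plaintiff's legal incapacity (2 November 2019 to 28 October 2020), pushing the deadline to 6 July 2022.
The pending related arbitration from 30 October 2018 to 5 July 2019 does not toll the period, because no stated rule makes a pending arbitration a tolling event.
Nothing else in the chronology tolls or restarts the period.
Harrington filed on 7 May 2022, before the 6 July 2022 deadline, so the action is timely.

TIMELY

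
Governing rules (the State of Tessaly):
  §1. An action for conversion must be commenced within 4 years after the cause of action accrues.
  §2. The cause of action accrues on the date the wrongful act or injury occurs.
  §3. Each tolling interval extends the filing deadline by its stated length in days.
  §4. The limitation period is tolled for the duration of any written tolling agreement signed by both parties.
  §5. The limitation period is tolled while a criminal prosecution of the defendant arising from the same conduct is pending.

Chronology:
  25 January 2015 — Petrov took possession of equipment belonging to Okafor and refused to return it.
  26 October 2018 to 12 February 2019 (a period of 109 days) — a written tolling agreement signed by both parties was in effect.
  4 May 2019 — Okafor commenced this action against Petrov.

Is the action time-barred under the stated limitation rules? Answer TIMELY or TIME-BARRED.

The cause of action accrued on 25 January 2015, the date of the act.
4 years from 25 January 2015 is 25 January 2019.
The written tolling agreement from 26 October 2018 to 12 February 2019 tolled the period for 109 days, extending the deadline to 14 May 2019.
Filing on 4 May 2019 beat the 14 May 2019 deadline — the action is timely.

TIMELY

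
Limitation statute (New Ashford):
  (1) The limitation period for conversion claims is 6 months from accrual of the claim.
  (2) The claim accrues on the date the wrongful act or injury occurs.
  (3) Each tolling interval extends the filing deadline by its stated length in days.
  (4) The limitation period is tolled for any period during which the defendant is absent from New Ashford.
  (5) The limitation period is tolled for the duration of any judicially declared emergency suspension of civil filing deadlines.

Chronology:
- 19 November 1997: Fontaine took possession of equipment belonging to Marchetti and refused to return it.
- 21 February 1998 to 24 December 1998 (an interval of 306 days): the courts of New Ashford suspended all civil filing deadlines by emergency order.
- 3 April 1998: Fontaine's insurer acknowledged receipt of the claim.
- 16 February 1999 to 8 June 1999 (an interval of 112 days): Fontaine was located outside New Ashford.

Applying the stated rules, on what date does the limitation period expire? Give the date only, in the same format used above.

11 July 1999

The limitation period began to run on 19 November 1997.
The untolled deadline — 6 months after 19 November 1997 — is 19 May 1998.
The period was tolled for 306 days by the emergency suspension of filing deadlines (21 February 1998 to 24 December 1998), pushing the deadline to 21 March 1999.
The period was tolled for 112 days by the defendant's absence from the jurisdiction (16 February 1999 to 8 June 1999), pushing the deadline to 11 July 1999.
Nothing else in the chronology tolls or restarts the period.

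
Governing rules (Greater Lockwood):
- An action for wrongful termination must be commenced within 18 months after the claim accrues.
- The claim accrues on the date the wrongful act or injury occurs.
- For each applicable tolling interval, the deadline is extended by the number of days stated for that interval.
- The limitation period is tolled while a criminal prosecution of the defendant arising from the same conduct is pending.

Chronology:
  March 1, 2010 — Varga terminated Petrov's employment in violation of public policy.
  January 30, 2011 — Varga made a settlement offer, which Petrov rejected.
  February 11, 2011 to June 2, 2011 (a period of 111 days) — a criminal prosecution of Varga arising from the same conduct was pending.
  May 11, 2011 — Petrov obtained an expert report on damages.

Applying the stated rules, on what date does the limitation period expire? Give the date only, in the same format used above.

The limitation period began to run on March 1, 2010.
Adding the 18 months base period to March 1, 2010 gives a deadline of September 1, 2011, before any tolling.
The period was tolled for 111 days by the pending criminal prosecution (February 11, 2011 to June 2, 2011), pushing the deadline to December 21, 2011.
Nothing else in the chronology tolls or restarts the period.

December 21, 2011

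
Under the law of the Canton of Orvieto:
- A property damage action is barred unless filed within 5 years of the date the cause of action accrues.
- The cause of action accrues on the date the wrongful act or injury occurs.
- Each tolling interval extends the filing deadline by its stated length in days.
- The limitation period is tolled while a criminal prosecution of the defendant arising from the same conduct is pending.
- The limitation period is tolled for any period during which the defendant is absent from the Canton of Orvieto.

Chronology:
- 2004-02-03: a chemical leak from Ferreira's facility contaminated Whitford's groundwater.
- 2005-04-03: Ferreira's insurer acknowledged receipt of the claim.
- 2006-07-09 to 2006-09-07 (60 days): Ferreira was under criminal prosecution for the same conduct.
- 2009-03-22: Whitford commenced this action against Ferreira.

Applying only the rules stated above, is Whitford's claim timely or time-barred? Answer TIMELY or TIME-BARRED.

The cause of action accrued on 2004-02-03, the date of the act.
Adding the 5 years base period to 2004-02-03 gives a deadline of 2009-02-03, before any tolling.
The pending criminal prosecution from 2006-07-09 to 2006-09-07 tolled the period for 60 days, extending the deadline to 2009-04-04.
None of the other events listed affects the running of the period under the stated rules.
Whitford filed on 2009-03-22, before the 2009-04-04 deadline, so the action is timely.

TIMELY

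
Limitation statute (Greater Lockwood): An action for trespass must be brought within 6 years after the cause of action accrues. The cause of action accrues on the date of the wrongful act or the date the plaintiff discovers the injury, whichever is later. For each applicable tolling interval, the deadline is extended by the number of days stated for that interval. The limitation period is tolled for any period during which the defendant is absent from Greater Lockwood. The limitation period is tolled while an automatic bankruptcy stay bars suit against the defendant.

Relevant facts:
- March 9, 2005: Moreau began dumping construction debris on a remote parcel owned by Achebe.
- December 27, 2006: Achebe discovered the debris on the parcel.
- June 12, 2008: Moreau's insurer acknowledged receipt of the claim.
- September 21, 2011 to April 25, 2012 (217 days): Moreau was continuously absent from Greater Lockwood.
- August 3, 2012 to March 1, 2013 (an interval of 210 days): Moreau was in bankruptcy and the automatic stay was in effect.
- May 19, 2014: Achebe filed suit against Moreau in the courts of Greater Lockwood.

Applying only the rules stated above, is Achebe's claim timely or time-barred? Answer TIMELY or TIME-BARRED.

Because discovery on December 27, 2006 post-dates the March 9, 2005 act, accrual under the later-of rule falls on December 27, 2006.
The untolled deadline — 6 years after December 27, 2006 — is December 27, 2012.
Because the defendant's absence from the jurisdiction ran from September 21, 2011 to April 25, 2012, the deadline is extended by 217 days to August 1, 2013.
Because the automatic bankruptcy stay ran from August 3, 2012 to March 1, 2013, the deadline is extended by 210 days to February 27, 2014.
None of the other events listed affects the running of the period under the stated rules.
Achebe filed on May 19, 2014, after the February 27, 2014 deadline, so the action is time-barred.

TIME-BARRED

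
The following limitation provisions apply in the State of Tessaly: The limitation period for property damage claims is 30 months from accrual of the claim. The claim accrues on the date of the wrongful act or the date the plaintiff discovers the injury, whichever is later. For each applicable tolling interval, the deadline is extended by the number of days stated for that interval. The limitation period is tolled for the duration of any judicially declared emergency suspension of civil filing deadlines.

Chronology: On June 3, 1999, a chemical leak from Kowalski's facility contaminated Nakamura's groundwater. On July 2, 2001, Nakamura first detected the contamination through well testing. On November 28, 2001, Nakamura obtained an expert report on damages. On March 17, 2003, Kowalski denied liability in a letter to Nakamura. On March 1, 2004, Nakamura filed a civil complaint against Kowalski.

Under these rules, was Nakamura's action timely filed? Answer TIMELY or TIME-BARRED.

TIME-BARRED

Taking the later of the act (June 3, 1999) and discovery (July 2, 2001), the claim accrued on July 2, 2001.
Adding the 30 months base period to July 2, 2001 gives a deadline of January 2, 2004, before any tolling.
None of the other events listed affects the running of the period under the stated rules.
Nakamura filed on March 1, 2004, after the January 2, 2004 deadline, so the action is time-barred.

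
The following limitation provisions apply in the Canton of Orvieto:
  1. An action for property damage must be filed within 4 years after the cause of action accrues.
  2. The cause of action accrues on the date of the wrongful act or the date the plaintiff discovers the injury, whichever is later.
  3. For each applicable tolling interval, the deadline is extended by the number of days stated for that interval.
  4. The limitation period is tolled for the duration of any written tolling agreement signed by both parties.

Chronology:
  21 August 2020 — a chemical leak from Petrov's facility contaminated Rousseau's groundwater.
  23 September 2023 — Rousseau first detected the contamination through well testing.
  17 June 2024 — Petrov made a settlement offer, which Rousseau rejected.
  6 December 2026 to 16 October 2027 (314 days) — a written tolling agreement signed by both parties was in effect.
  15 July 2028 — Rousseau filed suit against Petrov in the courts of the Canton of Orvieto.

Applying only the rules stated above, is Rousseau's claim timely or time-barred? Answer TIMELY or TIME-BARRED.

TIMELY

Taking the later of the act (21 August 2020) and discovery (23 September 2023), the claim accrued on 23 September 2023.
The untolled deadline — 4 years after 23 September 2023 — is 23 September 2027.
The period was tolled for 314 days by the written tolling agreement (6 December 2026 to 16 October 2027), pushing the deadline to 2 August 2028.
None of the other events listed affects the running of the period under the stated rules.
Filing on 15 July 2028 beat the 2 August 2028 deadline — the action is timely.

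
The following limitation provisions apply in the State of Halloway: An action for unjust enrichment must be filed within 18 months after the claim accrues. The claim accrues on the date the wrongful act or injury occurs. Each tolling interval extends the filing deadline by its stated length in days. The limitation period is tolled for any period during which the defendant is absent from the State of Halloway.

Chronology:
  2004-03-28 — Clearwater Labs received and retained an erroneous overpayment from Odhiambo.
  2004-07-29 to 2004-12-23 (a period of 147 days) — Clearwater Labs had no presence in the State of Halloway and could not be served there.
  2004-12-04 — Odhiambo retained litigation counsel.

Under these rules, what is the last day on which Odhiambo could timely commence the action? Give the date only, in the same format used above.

2006-02-22

The claim accrued on 2004-03-28, when the wrongful act occurred.
The untolled deadline — 18 months after 2004-03-28 — is 2005-09-28.
The period was tolled for 147 days by the defendant's absence from the jurisdiction (2004-07-29 to 2004-12-23), pushing the deadline to 2006-02-22.
None of the other events listed affects the running of the period under the stated rules.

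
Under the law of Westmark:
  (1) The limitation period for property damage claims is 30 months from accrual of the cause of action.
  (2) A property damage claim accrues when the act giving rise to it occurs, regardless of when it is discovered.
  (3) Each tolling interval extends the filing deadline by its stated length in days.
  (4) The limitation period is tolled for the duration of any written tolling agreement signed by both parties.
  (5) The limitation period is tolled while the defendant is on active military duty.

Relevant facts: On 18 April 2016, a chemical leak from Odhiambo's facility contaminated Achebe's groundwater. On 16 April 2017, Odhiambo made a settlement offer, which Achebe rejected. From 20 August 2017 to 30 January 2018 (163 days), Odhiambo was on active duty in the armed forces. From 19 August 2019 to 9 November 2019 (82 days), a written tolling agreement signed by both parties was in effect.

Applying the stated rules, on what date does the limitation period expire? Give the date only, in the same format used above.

30 March 2019

The limitation period began to run on 18 April 2016.
Adding the 30 months base period to 18 April 2016 gives a deadline of 18 October 2018, before any tolling.
Because the defendant's active military service ran from 20 August 2017 to 30 January 2018, the deadline is extended by 163 days to 30 March 2019.
The written tolling agreement starting 19 August 2019 came too late — the period had run on 30 March 2019 — and so does not extend the deadline.
Nothing else in the chronology tolls or restarts the period.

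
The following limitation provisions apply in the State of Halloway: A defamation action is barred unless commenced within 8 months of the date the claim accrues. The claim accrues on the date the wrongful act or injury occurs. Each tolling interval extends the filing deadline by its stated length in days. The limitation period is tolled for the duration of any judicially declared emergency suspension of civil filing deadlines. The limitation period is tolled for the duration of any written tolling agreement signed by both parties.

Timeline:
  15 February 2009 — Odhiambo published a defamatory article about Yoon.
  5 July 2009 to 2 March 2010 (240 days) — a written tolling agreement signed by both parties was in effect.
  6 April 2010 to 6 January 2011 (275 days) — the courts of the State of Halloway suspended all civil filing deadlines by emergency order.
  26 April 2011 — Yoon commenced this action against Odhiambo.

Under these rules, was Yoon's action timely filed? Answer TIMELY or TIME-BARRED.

The claim accrued on 15 February 2009, the date of the act.
The untolled deadline — 8 months after 15 February 2009 — is 15 October 2009.
The period was tolled for 240 days by the written tolling agreement (5 July 2009 to 2 March 2010), pushing the deadline to 12 June 2010.
The period was tolled for 275 days by the emergency suspension of filing deadlines (6 April 2010 to 6 January 2011), pushing the deadline to 14 March 2011.
The 26 April 2011 filing falls after the 14 March 2011 deadline; the claim is time-barred.

TIME-BARRED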